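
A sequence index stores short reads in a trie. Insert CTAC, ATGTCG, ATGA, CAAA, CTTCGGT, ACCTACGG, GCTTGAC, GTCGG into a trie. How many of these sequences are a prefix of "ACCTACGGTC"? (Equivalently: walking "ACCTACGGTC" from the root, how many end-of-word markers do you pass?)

Check each prefix of "ACCTACGGTC" against the stored set — each match is an end-marker on the path.
Prefixes of the query that are stored words: "ACCTACGG"
Count: 1

1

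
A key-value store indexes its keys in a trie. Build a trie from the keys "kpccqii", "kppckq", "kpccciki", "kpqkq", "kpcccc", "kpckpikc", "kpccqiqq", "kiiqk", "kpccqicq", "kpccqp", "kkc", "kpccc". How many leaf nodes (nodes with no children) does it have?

Leaves are exactly the stored words that no other stored word extends.
Those words: "kiiqk", "kkc", "kpcccc", "kpccciki", "kpccqicq", "kpccqii", "kpccqiqq", "kpccqp", "kpckpikc", "kppckq", "kpqkq"
Leaf count: 11

11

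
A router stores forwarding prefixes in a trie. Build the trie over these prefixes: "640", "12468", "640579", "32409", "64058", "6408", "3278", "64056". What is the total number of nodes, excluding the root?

21

Trie structure (* marks end of a word):
(root)
├─ 1
│  └─ 2
│     └─ 4
│        └─ 6
│           └─ 8 *
├─ 3
│  └─ 2
│     ├─ 4
│     │  └─ 0
│     │     └─ 9 *
│     └─ 7
│        └─ 8 *
└─ 6
   └─ 4
      └─ 0 *
         ├─ 5
         │  ├─ 6 *
         │  ├─ 7
         │  │  └─ 9 *
         │  └─ 8 *
         └─ 8 *
Counting every labelled node above: 21.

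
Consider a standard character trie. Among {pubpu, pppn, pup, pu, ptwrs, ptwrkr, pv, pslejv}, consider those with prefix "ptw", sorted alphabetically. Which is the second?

ptwrs

DFS of the "ptw" subtree visits, in order: "ptwrkr", "ptwrs"
Position 2: ptwrs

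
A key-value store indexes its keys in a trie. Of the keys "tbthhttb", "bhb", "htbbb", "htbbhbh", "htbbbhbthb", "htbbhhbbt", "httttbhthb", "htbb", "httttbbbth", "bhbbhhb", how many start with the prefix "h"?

7

Filter for entries beginning with "h":
Words under "h": htbb, htbbb, htbbbhbthb, htbbhbh, htbbhhbbt, httttbbbth, httttbhthb
Count: 7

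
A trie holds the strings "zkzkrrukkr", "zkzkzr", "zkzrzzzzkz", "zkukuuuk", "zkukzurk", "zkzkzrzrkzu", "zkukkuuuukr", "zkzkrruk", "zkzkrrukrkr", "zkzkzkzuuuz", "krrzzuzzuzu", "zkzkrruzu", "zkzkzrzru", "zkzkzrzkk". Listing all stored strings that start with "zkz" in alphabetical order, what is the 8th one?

zkzkzrzrkzu

Filter for "zkz…" and sort: "zkzkrruk", "zkzkrrukkr", "zkzkrrukrkr", "zkzkrruzu", "zkzkzkzuuuz", "zkzkzr", "zkzkzrzkk", "zkzkzrzrkzu", "zkzkzrzru", "zkzrzzzzkz"
Position 8: zkzkzrzrkzu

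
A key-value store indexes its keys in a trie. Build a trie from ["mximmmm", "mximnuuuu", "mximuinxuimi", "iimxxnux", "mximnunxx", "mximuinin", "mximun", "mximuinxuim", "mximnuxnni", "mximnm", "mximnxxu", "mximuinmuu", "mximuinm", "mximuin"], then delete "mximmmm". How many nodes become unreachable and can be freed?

3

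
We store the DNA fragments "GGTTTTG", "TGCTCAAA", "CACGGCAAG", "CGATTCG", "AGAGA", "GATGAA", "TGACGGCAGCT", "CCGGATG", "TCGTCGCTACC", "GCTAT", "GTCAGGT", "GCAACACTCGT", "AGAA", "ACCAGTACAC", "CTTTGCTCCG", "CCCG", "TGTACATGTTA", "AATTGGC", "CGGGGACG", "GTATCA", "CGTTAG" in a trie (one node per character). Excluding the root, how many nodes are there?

134

Trace insertions, counting only characters that open a new branch:
  "GGTTTTG" → 7 new (G, G, T, T, T, T, G)
  "TGCTCAAA" → 8 new (T, G, C, T, C, A, A, A)
  "CACGGCAAG" → 9 new (C, A, C, G, G, C, A, A, G)
  "CGATTCG" → prefix "C" already present; 6 new (G, A, T, T, C, G)
  "AGAGA" → 5 new (A, G, A, G, A)
  "GATGAA" → prefix "G" already present; 5 new (A, T, G, A, A)
  "TGACGGCAGCT" → prefix "TG" already present; 9 new (A, C, G, G, C, A, G, C, T)
  "CCGGATG" → prefix "C" already present; 6 new (C, G, G, A, T, G)
  "TCGTCGCTACC" → prefix "T" already present; 10 new (C, G, T, C, G, C, T, A, C, C)
  "GCTAT" → prefix "G" already present; 4 new (C, T, A, T)
  "GTCAGGT" → prefix "G" already present; 6 new (T, C, A, G, G, T)
  "GCAACACTCGT" → prefix "GC" already present; 9 new (A, A, C, A, C, T, C, G, T)
  "AGAA" → prefix "AGA" already present; 1 new (A)
  "ACCAGTACAC" → prefix "A" already present; 9 new (C, C, A, G, T, A, C, A, C)
  "CTTTGCTCCG" → prefix "C" already present; 9 new (T, T, T, G, C, T, C, C, G)
  "CCCG" → prefix "CC" already present; 2 new (C, G)
  "TGTACATGTTA" → prefix "TG" already present; 9 new (T, A, C, A, T, G, T, T, A)
  "AATTGGC" → prefix "A" already present; 6 new (A, T, T, G, G, C)
  "CGGGGACG" → prefix "CG" already present; 6 new (G, G, G, A, C, G)
  "GTATCA" → prefix "GT" already present; 4 new (A, T, C, A)
  "CGTTAG" → prefix "CG" already present; 4 new (T, T, A, G)
Total nodes = 7 + 8 + 9 + 6 + 5 + 5 + 9 + 6 + 10 + 4 + 6 + 9 + 1 + 9 + 9 + 2 + 9 + 6 + 6 + 4 + 4 = 134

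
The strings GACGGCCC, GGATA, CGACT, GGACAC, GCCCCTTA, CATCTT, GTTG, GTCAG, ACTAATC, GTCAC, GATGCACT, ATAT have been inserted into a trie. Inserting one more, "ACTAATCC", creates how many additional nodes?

The longest prefix of "ACTAATCC" already in the trie is "ACTAATC" (length 7).
Each of the 1 remaining characters creates one node.

1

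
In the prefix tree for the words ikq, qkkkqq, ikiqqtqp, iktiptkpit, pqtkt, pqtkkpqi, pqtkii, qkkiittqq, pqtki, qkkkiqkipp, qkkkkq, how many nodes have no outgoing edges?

Leaves are exactly the stored words that no other stored word extends.
Those words: "ikiqqtqp", "ikq", "iktiptkpit", "pqtkii", "pqtkkpqi", "pqtkt", "qkkiittqq", "qkkkiqkipp", "qkkkkq", "qkkkqq"
Leaf count: 10

10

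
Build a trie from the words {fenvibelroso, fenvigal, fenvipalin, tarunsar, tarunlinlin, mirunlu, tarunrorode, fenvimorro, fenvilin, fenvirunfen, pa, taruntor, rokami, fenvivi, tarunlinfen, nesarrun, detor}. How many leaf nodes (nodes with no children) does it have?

17

Leaves are exactly the stored words that no other stored word extends.
Those words: "detor", "fenvibelroso", "fenvigal", "fenvilin", "fenvimorro", "fenvipalin", "fenvirunfen", "fenvivi", "mirunlu", "nesarrun", "pa", "rokami", "tarunlinfen", "tarunlinlin", "tarunrorode", "tarunsar", "taruntor"
Leaf count: 17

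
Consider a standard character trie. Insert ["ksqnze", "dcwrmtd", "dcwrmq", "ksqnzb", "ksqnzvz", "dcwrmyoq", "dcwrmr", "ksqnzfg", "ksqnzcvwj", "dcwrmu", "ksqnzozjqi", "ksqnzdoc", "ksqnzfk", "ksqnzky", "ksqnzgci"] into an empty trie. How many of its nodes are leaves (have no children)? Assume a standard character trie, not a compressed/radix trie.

Leaves are exactly the stored words that no other stored word extends.
Those words: "dcwrmq", "dcwrmr", "dcwrmtd", "dcwrmu", "dcwrmyoq", "ksqnzb", "ksqnzcvwj", "ksqnzdoc", "ksqnze", "ksqnzfg", "ksqnzfk", "ksqnzgci", "ksqnzky", "ksqnzozjqi", "ksqnzvz"
Leaf count: 15

15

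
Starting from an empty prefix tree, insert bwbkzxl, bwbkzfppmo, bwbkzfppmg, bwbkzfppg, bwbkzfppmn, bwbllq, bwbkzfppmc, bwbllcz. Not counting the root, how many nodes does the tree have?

Insert word by word; a character creates a node only if that edge doesn't already exist:
  "bwbkzxl" → 7 new (b, w, b, k, z, x, l)
  "bwbkzfppmo" → prefix "bwbkz" already present; 5 new (f, p, p, m, o)
  "bwbkzfppmg" → prefix "bwbkzfppm" already present; 1 new (g)
  "bwbkzfppg" → prefix "bwbkzfpp" already present; 1 new (g)
  "bwbkzfppmn" → prefix "bwbkzfppm" already present; 1 new (n)
  "bwbllq" → prefix "bwb" already present; 3 new (l, l, q)
  "bwbkzfppmc" → prefix "bwbkzfppm" already present; 1 new (c)
  "bwbllcz" → prefix "bwbll" already present; 2 new (c, z)
Total nodes = 7 + 5 + 1 + 1 + 1 + 3 + 1 + 2 = 21

21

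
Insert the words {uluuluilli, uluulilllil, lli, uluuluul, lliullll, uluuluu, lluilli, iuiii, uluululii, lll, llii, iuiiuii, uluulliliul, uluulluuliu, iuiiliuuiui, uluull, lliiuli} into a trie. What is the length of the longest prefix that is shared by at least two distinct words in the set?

The deepest shared node is where two words last agree before diverging.
e.g. "uluuluu" and "uluuluul" share the prefix "uluuluu" of length 7; no pair shares a longer one.
Longest shared-prefix length: 7

7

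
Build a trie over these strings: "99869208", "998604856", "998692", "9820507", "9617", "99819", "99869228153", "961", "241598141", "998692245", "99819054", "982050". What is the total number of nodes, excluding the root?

Insert word by word; a character creates a node only if that edge doesn't already exist:
  "99869208" → 8 new (9, 9, 8, 6, 9, 2, 0, 8)
  "998604856" → prefix "9986" already present; 5 new (0, 4, 8, 5, 6)
  "998692" → prefix "998692" already present; 0 new (none)
  "9820507" → prefix "9" already present; 6 new (8, 2, 0, 5, 0, 7)
  "9617" → prefix "9" already present; 3 new (6, 1, 7)
  "99819" → prefix "998" already present; 2 new (1, 9)
  "99869228153" → prefix "998692" already present; 5 new (2, 8, 1, 5, 3)
  "961" → prefix "961" already present; 0 new (none)
  "241598141" → 9 new (2, 4, 1, 5, 9, 8, 1, 4, 1)
  "998692245" → prefix "9986922" already present; 2 new (4, 5)
  "99819054" → prefix "99819" already present; 3 new (0, 5, 4)
  "982050" → prefix "982050" already present; 0 new (none)
Total nodes = 8 + 5 + 0 + 6 + 3 + 2 + 5 + 0 + 9 + 2 + 3 + 0 = 43

43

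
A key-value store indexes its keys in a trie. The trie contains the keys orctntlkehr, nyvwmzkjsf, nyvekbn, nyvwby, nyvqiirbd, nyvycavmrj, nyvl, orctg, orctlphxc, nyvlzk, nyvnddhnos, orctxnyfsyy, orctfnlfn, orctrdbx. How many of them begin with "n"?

Filter for entries beginning with "n":
Words under "n": nyvekbn, nyvl, nyvlzk, nyvnddhnos, nyvqiirbd, nyvwby, nyvwmzkjsf, nyvycavmrj
Count: 8

8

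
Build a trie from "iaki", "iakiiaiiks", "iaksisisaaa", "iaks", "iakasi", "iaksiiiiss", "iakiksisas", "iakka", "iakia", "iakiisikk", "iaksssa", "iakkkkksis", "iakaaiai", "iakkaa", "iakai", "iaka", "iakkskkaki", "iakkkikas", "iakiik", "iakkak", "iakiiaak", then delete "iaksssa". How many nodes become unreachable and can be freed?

3

Walk "iaksssa" from the leaf back toward the root, removing each node that no remaining word uses.
The suffix "ssa" (3 nodes) is used only by "iaksssa"; the node for "iaks" still has the child "i", so pruning stops there.
Nodes removed: 3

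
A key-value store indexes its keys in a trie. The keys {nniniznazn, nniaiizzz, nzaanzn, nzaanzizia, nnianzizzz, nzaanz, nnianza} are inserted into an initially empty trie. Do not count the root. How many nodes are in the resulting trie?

33

Trace insertions, counting only characters that open a new branch:
  "nniniznazn" → 10 new (n, n, i, n, i, z, n, a, z, n)
  "nniaiizzz" → prefix "nni" already present; 6 new (a, i, i, z, z, z)
  "nzaanzn" → prefix "n" already present; 6 new (z, a, a, n, z, n)
  "nzaanzizia" → prefix "nzaanz" already present; 4 new (i, z, i, a)
  "nnianzizzz" → prefix "nnia" already present; 6 new (n, z, i, z, z, z)
  "nzaanz" → prefix "nzaanz" already present; 0 new (none)
  "nnianza" → prefix "nnianz" already present; 1 new (a)
Total nodes = 10 + 6 + 6 + 4 + 6 + 0 + 1 = 33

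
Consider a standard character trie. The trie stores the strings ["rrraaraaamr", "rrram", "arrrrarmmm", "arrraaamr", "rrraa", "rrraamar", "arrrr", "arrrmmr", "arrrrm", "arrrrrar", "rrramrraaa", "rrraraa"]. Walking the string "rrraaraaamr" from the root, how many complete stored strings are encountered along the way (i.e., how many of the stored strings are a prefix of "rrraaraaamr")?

Walk "rrraaraaamr" from the root; an end-of-word marker is hit whenever a stored word is a prefix of "rrraaraaamr".
Prefixes of the query that are stored words: "rrraa", "rrraaraaamr"
Count: 2

2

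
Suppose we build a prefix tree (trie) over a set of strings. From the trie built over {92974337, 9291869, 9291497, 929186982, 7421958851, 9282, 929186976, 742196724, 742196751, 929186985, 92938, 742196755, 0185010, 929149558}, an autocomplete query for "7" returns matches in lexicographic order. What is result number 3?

DFS of the "7" subtree visits, in order: "7421958851", "742196724", "742196751", "742196755"
The 3rd is 742196751.

742196751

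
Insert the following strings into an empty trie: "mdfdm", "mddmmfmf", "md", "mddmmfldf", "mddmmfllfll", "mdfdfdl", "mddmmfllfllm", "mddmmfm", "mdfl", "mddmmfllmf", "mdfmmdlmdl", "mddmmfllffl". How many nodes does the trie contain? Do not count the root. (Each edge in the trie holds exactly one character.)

Trace insertions, counting only characters that open a new branch:
  "mdfdm" → 5 new (m, d, f, d, m)
  "mddmmfmf" → prefix "md" already present; 6 new (d, m, m, f, m, f)
  "md" → prefix "md" already present; 0 new (none)
  "mddmmfldf" → prefix "mddmmf" already present; 3 new (l, d, f)
  "mddmmfllfll" → prefix "mddmmfl" already present; 4 new (l, f, l, l)
  "mdfdfdl" → prefix "mdfd" already present; 3 new (f, d, l)
  "mddmmfllfllm" → prefix "mddmmfllfll" already present; 1 new (m)
  "mddmmfm" → prefix "mddmmfm" already present; 0 new (none)
  "mdfl" → prefix "mdf" already present; 1 new (l)
  "mddmmfllmf" → prefix "mddmmfll" already present; 2 new (m, f)
  "mdfmmdlmdl" → prefix "mdf" already present; 7 new (m, m, d, l, m, d, l)
  "mddmmfllffl" → prefix "mddmmfllf" already present; 2 new (f, l)
Total nodes = 5 + 6 + 0 + 3 + 4 + 3 + 1 + 0 + 1 + 2 + 7 + 2 = 34

34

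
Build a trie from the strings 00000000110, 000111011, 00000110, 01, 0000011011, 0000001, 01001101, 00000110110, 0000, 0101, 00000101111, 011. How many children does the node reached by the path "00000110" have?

Walk "00000110" from the root, arriving at one node.
Distinct next characters after "00000110": 1.
That node has 1 child edge.

1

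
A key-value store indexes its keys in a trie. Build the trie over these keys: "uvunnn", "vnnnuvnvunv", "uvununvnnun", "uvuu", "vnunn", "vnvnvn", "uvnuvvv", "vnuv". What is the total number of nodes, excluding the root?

38

Count nodes per top-level branch (shared prefixes stored once):
  'u'-branch (uvnuvvv, uvunnn, uvununvnnun, uvuu): 19 nodes
  'v'-branch (vnnnuvnvunv, vnunn, vnuv, vnvnvn): 19 nodes
Sum: 38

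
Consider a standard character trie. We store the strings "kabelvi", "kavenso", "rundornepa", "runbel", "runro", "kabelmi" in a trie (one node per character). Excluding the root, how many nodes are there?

29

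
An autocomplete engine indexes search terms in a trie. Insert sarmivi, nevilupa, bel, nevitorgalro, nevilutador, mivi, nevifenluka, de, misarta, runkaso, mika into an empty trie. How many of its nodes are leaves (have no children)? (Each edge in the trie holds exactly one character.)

11

Leaves are exactly the stored words that no other stored word extends.
Those words: "bel", "de", "mika", "misarta", "mivi", "nevifenluka", "nevilupa", "nevilutador", "nevitorgalro", "runkaso", "sarmivi"
Leaf count: 11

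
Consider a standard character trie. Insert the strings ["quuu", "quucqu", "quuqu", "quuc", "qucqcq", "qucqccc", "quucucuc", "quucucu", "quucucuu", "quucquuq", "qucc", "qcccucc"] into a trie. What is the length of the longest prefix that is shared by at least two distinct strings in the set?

The deepest shared node is where two words last agree before diverging.
"quucucu" and "quucucuc" agree on "quucucu" (7 characters) before diverging; nothing deeper is shared.
Longest shared-prefix length: 7

7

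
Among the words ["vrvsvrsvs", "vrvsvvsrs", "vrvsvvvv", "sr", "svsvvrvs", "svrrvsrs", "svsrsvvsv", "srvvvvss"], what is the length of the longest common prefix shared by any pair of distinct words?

The deepest shared node is where two words last agree before diverging.
e.g. "vrvsvvsrs" and "vrvsvvvv" share the prefix "vrvsvv" of length 6; no pair shares a longer one.
Longest shared-prefix length: 6

6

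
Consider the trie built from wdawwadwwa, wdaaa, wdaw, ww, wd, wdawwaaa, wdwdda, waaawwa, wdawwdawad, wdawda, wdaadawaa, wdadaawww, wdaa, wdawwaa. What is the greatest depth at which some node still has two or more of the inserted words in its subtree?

7

Look for the deepest trie node that still has at least two words in its subtree.
"wdawwaa" and "wdawwaaa" agree on "wdawwaa" (7 characters) before diverging; nothing deeper is shared.
Longest shared-prefix length: 7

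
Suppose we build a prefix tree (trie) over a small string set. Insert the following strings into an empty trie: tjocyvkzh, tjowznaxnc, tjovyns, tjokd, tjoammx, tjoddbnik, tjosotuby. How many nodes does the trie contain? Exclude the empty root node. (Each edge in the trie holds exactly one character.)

Trie structure (* marks end of a word):
(root)
└─ t
   └─ j
      └─ o
         ├─ a
         │  └─ m
         │     └─ m
         │        └─ x *
         ├─ c
         │  └─ y
         │     └─ v
         │        └─ k
         │           └─ z
         │              └─ h *
         ├─ d
         │  └─ d
         │     └─ b
         │        └─ n
         │           └─ i
         │              └─ k *
         ├─ k
         │  └─ d *
         ├─ s
         │  └─ o
         │     └─ t
         │        └─ u
         │           └─ b
         │              └─ y *
         ├─ v
         │  └─ y
         │     └─ n
         │        └─ s *
         └─ w
            └─ z
               └─ n
                  └─ a
                     └─ x
                        └─ n
                           └─ c *
Counting every labelled node above: 38.

38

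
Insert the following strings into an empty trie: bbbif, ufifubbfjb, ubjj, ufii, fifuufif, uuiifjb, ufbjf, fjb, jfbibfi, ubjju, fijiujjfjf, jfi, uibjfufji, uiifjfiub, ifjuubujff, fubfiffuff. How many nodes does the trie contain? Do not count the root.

89

For each word, the new-node count is its length minus the longest prefix already in the trie:
  "bbbif" → 5 new (b, b, b, i, f)
  "ufifubbfjb" → 10 new (u, f, i, f, u, b, b, f, j, b)
  "ubjj" → prefix "u" already present; 3 new (b, j, j)
  "ufii" → prefix "ufi" already present; 1 new (i)
  "fifuufif" → 8 new (f, i, f, u, u, f, i, f)
  "uuiifjb" → prefix "u" already present; 6 new (u, i, i, f, j, b)
  "ufbjf" → prefix "uf" already present; 3 new (b, j, f)
  "fjb" → prefix "f" already present; 2 new (j, b)
  "jfbibfi" → 7 new (j, f, b, i, b, f, i)
  "ubjju" → prefix "ubjj" already present; 1 new (u)
  "fijiujjfjf" → prefix "fi" already present; 8 new (j, i, u, j, j, f, j, f)
  "jfi" → prefix "jf" already present; 1 new (i)
  "uibjfufji" → prefix "u" already present; 8 new (i, b, j, f, u, f, j, i)
  "uiifjfiub" → prefix "ui" already present; 7 new (i, f, j, f, i, u, b)
  "ifjuubujff" → 10 new (i, f, j, u, u, b, u, j, f, f)
  "fubfiffuff" → prefix "f" already present; 9 new (u, b, f, i, f, f, u, f, f)
Total nodes = 5 + 10 + 3 + 1 + 8 + 6 + 3 + 2 + 7 + 1 + 8 + 1 + 8 + 7 + 10 + 9 = 89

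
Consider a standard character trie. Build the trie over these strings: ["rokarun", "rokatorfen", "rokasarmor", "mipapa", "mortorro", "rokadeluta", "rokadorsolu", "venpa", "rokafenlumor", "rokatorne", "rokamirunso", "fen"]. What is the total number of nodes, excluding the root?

Trace insertions, counting only characters that open a new branch:
  "rokarun" → 7 new (r, o, k, a, r, u, n)
  "rokatorfen" → prefix "roka" already present; 6 new (t, o, r, f, e, n)
  "rokasarmor" → prefix "roka" already present; 6 new (s, a, r, m, o, r)
  "mipapa" → 6 new (m, i, p, a, p, a)
  "mortorro" → prefix "m" already present; 7 new (o, r, t, o, r, r, o)
  "rokadeluta" → prefix "roka" already present; 6 new (d, e, l, u, t, a)
  "rokadorsolu" → prefix "rokad" already present; 6 new (o, r, s, o, l, u)
  "venpa" → 5 new (v, e, n, p, a)
  "rokafenlumor" → prefix "roka" already present; 8 new (f, e, n, l, u, m, o, r)
  "rokatorne" → prefix "rokator" already present; 2 new (n, e)
  "rokamirunso" → prefix "roka" already present; 7 new (m, i, r, u, n, s, o)
  "fen" → 3 new (f, e, n)
Total nodes = 7 + 6 + 6 + 6 + 7 + 6 + 6 + 5 + 8 + 2 + 7 + 3 = 69

69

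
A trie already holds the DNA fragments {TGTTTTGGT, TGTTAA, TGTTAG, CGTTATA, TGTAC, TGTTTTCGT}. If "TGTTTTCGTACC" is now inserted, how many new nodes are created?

3

The longest prefix of "TGTTTTCGTACC" already in the trie is "TGTTTTCGT" (length 9).
So 12 − 9 = 3 new nodes.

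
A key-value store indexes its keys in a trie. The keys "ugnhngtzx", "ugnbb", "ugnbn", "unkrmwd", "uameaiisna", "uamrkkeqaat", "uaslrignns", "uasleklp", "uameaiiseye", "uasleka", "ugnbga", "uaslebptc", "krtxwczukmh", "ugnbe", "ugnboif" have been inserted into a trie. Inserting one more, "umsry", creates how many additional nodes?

Walking "umsry" from the root, the first 1 characters ("u") follow existing edges; "m" is the first miss.
New nodes needed: |"umsry"| − 1 = 5 − 1 = 4.

4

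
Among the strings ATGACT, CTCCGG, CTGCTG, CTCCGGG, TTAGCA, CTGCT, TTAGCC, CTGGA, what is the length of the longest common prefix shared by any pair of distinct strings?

Look for the deepest trie node that still has at least two words in its subtree.
"CTCCGG" and "CTCCGGG" agree on "CTCCGG" (6 characters) before diverging; nothing deeper is shared.
Longest shared-prefix length: 6

6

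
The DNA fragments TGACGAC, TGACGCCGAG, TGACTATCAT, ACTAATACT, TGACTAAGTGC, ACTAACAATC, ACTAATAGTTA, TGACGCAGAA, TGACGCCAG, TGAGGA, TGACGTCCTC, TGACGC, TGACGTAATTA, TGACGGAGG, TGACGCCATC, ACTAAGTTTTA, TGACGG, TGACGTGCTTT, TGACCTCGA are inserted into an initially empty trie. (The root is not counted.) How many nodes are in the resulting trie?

82

Insert word by word; a character creates a node only if that edge doesn't already exist:
  "TGACGAC" → 7 new (T, G, A, C, G, A, C)
  "TGACGCCGAG" → prefix "TGACG" already present; 5 new (C, C, G, A, G)
  "TGACTATCAT" → prefix "TGAC" already present; 6 new (T, A, T, C, A, T)
  "ACTAATACT" → 9 new (A, C, T, A, A, T, A, C, T)
  "TGACTAAGTGC" → prefix "TGACTA" already present; 5 new (A, G, T, G, C)
  "ACTAACAATC" → prefix "ACTAA" already present; 5 new (C, A, A, T, C)
  "ACTAATAGTTA" → prefix "ACTAATA" already present; 4 new (G, T, T, A)
  "TGACGCAGAA" → prefix "TGACGC" already present; 4 new (A, G, A, A)
  "TGACGCCAG" → prefix "TGACGCC" already present; 2 new (A, G)
  "TGAGGA" → prefix "TGA" already present; 3 new (G, G, A)
  "TGACGTCCTC" → prefix "TGACG" already present; 5 new (T, C, C, T, C)
  "TGACGC" → prefix "TGACGC" already present; 0 new (none)
  "TGACGTAATTA" → prefix "TGACGT" already present; 5 new (A, A, T, T, A)
  "TGACGGAGG" → prefix "TGACG" already present; 4 new (G, A, G, G)
  "TGACGCCATC" → prefix "TGACGCCA" already present; 2 new (T, C)
  "ACTAAGTTTTA" → prefix "ACTAA" already present; 6 new (G, T, T, T, T, A)
  "TGACGG" → prefix "TGACGG" already present; 0 new (none)
  "TGACGTGCTTT" → prefix "TGACGT" already present; 5 new (G, C, T, T, T)
  "TGACCTCGA" → prefix "TGAC" already present; 5 new (C, T, C, G, A)
Total nodes = 7 + 5 + 6 + 9 + 5 + 5 + 4 + 4 + 2 + 3 + 5 + 0 + 5 + 4 + 2 + 6 + 0 + 5 + 5 = 82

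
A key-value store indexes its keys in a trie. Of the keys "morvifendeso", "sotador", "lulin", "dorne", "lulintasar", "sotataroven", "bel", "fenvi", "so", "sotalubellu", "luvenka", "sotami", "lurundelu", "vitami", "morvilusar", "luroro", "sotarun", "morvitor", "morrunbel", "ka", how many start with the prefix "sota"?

Traverse to the node for "sota", then collect every word in that subtree.
Words under "sota": sotador, sotalubellu, sotami, sotarun, sotataroven
Count: 5

5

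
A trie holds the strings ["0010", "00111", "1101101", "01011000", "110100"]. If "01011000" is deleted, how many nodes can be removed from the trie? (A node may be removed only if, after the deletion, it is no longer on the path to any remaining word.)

A node on "01011000"'s path can go only if nothing else ends at it or branches off below it.
The suffix "1011000" (7 nodes) is used only by "01011000"; the node for "0" still has the child "0", so pruning stops there.
Nodes removed: 7

7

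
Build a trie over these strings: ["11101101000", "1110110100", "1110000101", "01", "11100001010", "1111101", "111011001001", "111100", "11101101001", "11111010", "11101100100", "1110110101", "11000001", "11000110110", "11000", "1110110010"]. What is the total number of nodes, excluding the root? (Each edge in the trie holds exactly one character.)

Trace insertions, counting only characters that open a new branch:
  "11101101000" → 11 new (1, 1, 1, 0, 1, 1, 0, 1, 0, 0, 0)
  "1110110100" → prefix "1110110100" already present; 0 new (none)
  "1110000101" → prefix "1110" already present; 6 new (0, 0, 0, 1, 0, 1)
  "01" → 2 new (0, 1)
  "11100001010" → prefix "1110000101" already present; 1 new (0)
  "1111101" → prefix "111" already present; 4 new (1, 1, 0, 1)
  "111011001001" → prefix "1110110" already present; 5 new (0, 1, 0, 0, 1)
  "111100" → prefix "1111" already present; 2 new (0, 0)
  "11101101001" → prefix "1110110100" already present; 1 new (1)
  "11111010" → prefix "1111101" already present; 1 new (0)
  "11101100100" → prefix "11101100100" already present; 0 new (none)
  "1110110101" → prefix "111011010" already present; 1 new (1)
  "11000001" → prefix "11" already present; 6 new (0, 0, 0, 0, 0, 1)
  "11000110110" → prefix "11000" already present; 6 new (1, 1, 0, 1, 1, 0)
  "11000" → prefix "11000" already present; 0 new (none)
  "1110110010" → prefix "1110110010" already present; 0 new (none)
Total nodes = 11 + 0 + 6 + 2 + 1 + 4 + 5 + 2 + 1 + 1 + 0 + 1 + 6 + 6 + 0 + 0 = 46

46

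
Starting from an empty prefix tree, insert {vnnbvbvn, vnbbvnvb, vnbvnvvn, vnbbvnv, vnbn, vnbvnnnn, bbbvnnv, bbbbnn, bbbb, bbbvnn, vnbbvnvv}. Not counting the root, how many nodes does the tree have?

Trie structure (* marks end of a word):
(root)
├─ b
│  └─ b
│     └─ b
│        ├─ b *
│        │  └─ n
│        │     └─ n *
│        └─ v
│           └─ n
│              └─ n *
│                 └─ v *
└─ v
   └─ n
      ├─ b
      │  ├─ b
      │  │  └─ v
      │  │     └─ n
      │  │        └─ v *
      │  │           ├─ b *
      │  │           └─ v *
      │  ├─ n *
      │  └─ v
      │     └─ n
      │        ├─ n
      │        │  └─ n
      │        │     └─ n *
      │        └─ v
      │           └─ v
      │              └─ n *
      └─ n
         └─ b
            └─ v
               └─ b
                  └─ v
                     └─ n *
Counting every labelled node above: 34.

34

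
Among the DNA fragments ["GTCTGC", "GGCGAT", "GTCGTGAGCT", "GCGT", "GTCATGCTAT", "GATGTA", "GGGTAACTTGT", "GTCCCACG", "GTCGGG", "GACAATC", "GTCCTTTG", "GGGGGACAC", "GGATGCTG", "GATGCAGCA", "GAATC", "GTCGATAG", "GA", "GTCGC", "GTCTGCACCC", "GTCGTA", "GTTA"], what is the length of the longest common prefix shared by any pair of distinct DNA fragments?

6

Equivalently: take the maximum, over all pairs, of their longest common prefix length.
e.g. "GTCTGC" and "GTCTGCACCC" share the prefix "GTCTGC" of length 6; no pair shares a longer one.
Longest shared-prefix length: 6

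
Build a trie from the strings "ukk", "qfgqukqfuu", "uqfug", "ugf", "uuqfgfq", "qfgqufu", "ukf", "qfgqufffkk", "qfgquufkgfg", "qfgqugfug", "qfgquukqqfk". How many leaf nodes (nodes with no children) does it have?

A leaf is a node with no children — equivalently, the end of a word that is not a proper prefix of any other stored word.
Those words: "qfgqufffkk", "qfgqufu", "qfgqugfug", "qfgqukqfuu", "qfgquufkgfg", "qfgquukqqfk", "ugf", "ukf", "ukk", "uqfug", "uuqfgfq"
Leaf count: 11

11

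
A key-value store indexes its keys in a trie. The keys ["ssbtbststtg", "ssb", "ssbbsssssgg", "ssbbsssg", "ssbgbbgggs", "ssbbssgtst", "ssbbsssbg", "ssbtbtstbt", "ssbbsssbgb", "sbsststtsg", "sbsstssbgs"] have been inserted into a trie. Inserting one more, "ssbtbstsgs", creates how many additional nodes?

2

Walking "ssbtbstsgs" from the root, the first 8 characters ("ssbtbsts") follow existing edges; "g" is the first miss.
Each of the 2 remaining characters creates one node.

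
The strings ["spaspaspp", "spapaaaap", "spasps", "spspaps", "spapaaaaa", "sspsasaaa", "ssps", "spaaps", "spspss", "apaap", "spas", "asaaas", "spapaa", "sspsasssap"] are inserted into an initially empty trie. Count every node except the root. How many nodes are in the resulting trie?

49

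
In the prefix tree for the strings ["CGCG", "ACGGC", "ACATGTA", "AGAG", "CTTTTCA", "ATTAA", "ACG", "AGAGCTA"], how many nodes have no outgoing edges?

A leaf is a node with no children — equivalently, the end of a word that is not a proper prefix of any other stored word.
Those words: "ACATGTA", "ACGGC", "AGAGCTA", "ATTAA", "CGCG", "CTTTTCA"
Leaf count: 6

6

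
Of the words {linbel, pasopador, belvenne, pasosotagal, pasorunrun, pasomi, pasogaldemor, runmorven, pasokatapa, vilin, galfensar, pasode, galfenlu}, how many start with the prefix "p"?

Walk to "p"; the words in its subtree are exactly those with that prefix.
Words under "p": pasode, pasogaldemor, pasokatapa, pasomi, pasopador, pasorunrun, pasosotagal
Count: 7

7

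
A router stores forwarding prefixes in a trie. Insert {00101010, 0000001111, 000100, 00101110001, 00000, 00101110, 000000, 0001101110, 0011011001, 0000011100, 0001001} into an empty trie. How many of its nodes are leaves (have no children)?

7

A leaf is a node with no children — equivalently, the end of a word that is not a proper prefix of any other stored word.
Those words: "0000001111", "0000011100", "0001001", "0001101110", "00101010", "00101110001", "0011011001"
Leaf count: 7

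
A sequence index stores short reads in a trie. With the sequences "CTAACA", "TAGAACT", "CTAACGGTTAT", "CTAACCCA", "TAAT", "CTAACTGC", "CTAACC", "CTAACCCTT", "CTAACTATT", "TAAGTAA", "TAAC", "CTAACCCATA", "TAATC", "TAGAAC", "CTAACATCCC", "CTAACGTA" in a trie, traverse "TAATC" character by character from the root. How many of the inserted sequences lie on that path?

Walk "TAATC" from the root; an end-of-word marker is hit whenever a stored word is a prefix of "TAATC".
Prefixes of the query that are stored words: "TAAT", "TAATC"
Count: 2

2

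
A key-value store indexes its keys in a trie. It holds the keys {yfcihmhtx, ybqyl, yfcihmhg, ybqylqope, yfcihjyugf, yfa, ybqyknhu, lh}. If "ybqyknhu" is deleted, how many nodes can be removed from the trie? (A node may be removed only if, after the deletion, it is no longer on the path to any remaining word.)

4

A node on "ybqyknhu"'s path can go only if nothing else ends at it or branches off below it.
The suffix "knhu" (4 nodes) is used only by "ybqyknhu"; the node for "ybqy" still has the child "l", so pruning stops there.
Nodes removed: 4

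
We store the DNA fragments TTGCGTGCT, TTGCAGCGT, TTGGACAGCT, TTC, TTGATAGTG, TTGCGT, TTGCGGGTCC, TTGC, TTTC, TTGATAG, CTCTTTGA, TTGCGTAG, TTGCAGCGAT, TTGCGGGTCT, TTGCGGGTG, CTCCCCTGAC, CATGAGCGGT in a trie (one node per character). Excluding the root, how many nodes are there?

65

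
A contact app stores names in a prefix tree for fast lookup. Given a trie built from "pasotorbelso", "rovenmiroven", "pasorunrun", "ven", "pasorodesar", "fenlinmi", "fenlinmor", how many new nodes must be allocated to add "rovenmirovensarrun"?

"rovenmiroven" is already a path in the trie; the remaining "sarrun" must be added.
New nodes needed: |"rovenmirovensarrun"| − 12 = 18 − 12 = 6.

6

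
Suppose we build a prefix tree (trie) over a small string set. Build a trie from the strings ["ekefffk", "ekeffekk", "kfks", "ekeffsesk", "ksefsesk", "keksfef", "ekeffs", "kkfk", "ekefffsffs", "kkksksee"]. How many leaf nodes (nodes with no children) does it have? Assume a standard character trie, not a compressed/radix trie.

9

Leaves are exactly the stored words that no other stored word extends.
Those words: "ekeffekk", "ekefffk", "ekefffsffs", "ekeffsesk", "keksfef", "kfks", "kkfk", "kkksksee", "ksefsesk"
Leaf count: 9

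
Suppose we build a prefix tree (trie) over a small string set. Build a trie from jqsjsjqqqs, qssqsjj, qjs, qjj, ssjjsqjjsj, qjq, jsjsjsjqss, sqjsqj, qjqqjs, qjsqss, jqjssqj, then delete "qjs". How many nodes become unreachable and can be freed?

A node on "qjs"'s path can go only if nothing else ends at it or branches off below it.
Every node on "qjs" is still needed (e.g. by "qjsqss"), so nothing is freed.
Nodes removed: 0

0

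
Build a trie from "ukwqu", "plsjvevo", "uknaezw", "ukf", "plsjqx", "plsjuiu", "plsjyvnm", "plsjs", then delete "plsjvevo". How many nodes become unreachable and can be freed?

4

After clearing the end-marker at "plsjvevo", prune upward until reaching a node still needed by another word.
The suffix "vevo" (4 nodes) is used only by "plsjvevo"; the node for "plsj" still has the child "q", so pruning stops there.
Nodes removed: 4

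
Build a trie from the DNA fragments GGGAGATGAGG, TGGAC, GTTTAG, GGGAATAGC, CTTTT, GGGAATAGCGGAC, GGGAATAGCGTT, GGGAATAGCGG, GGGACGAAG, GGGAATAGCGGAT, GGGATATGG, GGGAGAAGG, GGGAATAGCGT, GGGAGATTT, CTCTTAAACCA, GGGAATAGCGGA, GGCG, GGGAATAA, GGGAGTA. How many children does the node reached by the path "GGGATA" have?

1

Follow the path "GGGATA" to its node, then look at its outgoing edges.
Distinct next characters after "GGGATA": T.
That node has 1 child edge.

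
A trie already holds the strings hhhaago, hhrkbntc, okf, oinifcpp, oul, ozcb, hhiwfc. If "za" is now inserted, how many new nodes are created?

"za" shares no prefix with any stored word, so all 2 characters open new nodes.
2 − 0 = 2 new nodes.

2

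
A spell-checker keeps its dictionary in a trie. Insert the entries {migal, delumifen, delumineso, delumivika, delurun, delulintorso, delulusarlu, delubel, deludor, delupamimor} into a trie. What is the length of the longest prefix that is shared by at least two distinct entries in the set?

6

Equivalently: take the maximum, over all pairs, of their longest common prefix length.
e.g. "delumifen" and "delumineso" share the prefix "delumi" of length 6; no pair shares a longer one.
Longest shared-prefix length: 6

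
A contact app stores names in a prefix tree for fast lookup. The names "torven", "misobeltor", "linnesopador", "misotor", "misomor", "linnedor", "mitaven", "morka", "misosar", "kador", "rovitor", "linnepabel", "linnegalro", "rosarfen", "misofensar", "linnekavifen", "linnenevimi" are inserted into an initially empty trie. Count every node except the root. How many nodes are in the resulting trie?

Insert word by word; a character creates a node only if that edge doesn't already exist:
  "torven" → 6 new (t, o, r, v, e, n)
  "misobeltor" → 10 new (m, i, s, o, b, e, l, t, o, r)
  "linnesopador" → 12 new (l, i, n, n, e, s, o, p, a, d, o, r)
  "misotor" → prefix "miso" already present; 3 new (t, o, r)
  "misomor" → prefix "miso" already present; 3 new (m, o, r)
  "linnedor" → prefix "linne" already present; 3 new (d, o, r)
  "mitaven" → prefix "mi" already present; 5 new (t, a, v, e, n)
  "morka" → prefix "m" already present; 4 new (o, r, k, a)
  "misosar" → prefix "miso" already present; 3 new (s, a, r)
  "kador" → 5 new (k, a, d, o, r)
  "rovitor" → 7 new (r, o, v, i, t, o, r)
  "linnepabel" → prefix "linne" already present; 5 new (p, a, b, e, l)
  "linnegalro" → prefix "linne" already present; 5 new (g, a, l, r, o)
  "rosarfen" → prefix "ro" already present; 6 new (s, a, r, f, e, n)
  "misofensar" → prefix "miso" already present; 6 new (f, e, n, s, a, r)
  "linnekavifen" → prefix "linne" already present; 7 new (k, a, v, i, f, e, n)
  "linnenevimi" → prefix "linne" already present; 6 new (n, e, v, i, m, i)
Total nodes = 6 + 10 + 12 + 3 + 3 + 3 + 5 + 4 + 3 + 5 + 7 + 5 + 5 + 6 + 6 + 7 + 6 = 96

96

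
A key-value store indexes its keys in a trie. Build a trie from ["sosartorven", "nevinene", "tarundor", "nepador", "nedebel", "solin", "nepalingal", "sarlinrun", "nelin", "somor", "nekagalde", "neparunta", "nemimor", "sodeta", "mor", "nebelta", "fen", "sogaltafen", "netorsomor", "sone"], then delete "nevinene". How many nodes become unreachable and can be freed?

6

A node on "nevinene"'s path can go only if nothing else ends at it or branches off below it.
The suffix "vinene" (6 nodes) is used only by "nevinene"; the node for "ne" still has the child "p", so pruning stops there.
Nodes removed: 6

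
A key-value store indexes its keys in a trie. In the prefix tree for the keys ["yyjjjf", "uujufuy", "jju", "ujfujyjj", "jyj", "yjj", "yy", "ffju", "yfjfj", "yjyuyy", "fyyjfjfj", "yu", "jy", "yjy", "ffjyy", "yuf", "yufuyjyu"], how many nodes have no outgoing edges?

12

A leaf is a node with no children — equivalently, the end of a word that is not a proper prefix of any other stored word.
Those words: "ffju", "ffjyy", "fyyjfjfj", "jju", "jyj", "ujfujyjj", "uujufuy", "yfjfj", "yjj", "yjyuyy", "yufuyjyu", "yyjjjf"
Leaf count: 12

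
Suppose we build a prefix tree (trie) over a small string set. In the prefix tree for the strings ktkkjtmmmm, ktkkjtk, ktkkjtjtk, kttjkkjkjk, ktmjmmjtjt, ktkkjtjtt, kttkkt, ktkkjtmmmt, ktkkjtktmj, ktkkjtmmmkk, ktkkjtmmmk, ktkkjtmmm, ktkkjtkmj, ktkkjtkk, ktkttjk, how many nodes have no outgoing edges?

Leaves are exactly the stored words that no other stored word extends.
Those words: "ktkkjtjtk", "ktkkjtjtt", "ktkkjtkk", "ktkkjtkmj", "ktkkjtktmj", "ktkkjtmmmkk", "ktkkjtmmmm", "ktkkjtmmmt", "ktkttjk", "ktmjmmjtjt", "kttjkkjkjk", "kttkkt"
Leaf count: 12

12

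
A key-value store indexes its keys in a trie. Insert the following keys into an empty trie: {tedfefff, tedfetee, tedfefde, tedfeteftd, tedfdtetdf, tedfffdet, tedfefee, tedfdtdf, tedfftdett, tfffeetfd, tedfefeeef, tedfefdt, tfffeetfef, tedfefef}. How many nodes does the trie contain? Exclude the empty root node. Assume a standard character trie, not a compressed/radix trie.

50

For each word, the new-node count is its length minus the longest prefix already in the trie:
  "tedfefff" → 8 new (t, e, d, f, e, f, f, f)
  "tedfetee" → prefix "tedfe" already present; 3 new (t, e, e)
  "tedfefde" → prefix "tedfef" already present; 2 new (d, e)
  "tedfeteftd" → prefix "tedfete" already present; 3 new (f, t, d)
  "tedfdtetdf" → prefix "tedf" already present; 6 new (d, t, e, t, d, f)
  "tedfffdet" → prefix "tedf" already present; 5 new (f, f, d, e, t)
  "tedfefee" → prefix "tedfef" already present; 2 new (e, e)
  "tedfdtdf" → prefix "tedfdt" already present; 2 new (d, f)
  "tedfftdett" → prefix "tedff" already present; 5 new (t, d, e, t, t)
  "tfffeetfd" → prefix "t" already present; 8 new (f, f, f, e, e, t, f, d)
  "tedfefeeef" → prefix "tedfefee" already present; 2 new (e, f)
  "tedfefdt" → prefix "tedfefd" already present; 1 new (t)
  "tfffeetfef" → prefix "tfffeetf" already present; 2 new (e, f)
  "tedfefef" → prefix "tedfefe" already present; 1 new (f)
Total nodes = 8 + 3 + 2 + 3 + 6 + 5 + 2 + 2 + 5 + 8 + 2 + 1 + 2 + 1 = 50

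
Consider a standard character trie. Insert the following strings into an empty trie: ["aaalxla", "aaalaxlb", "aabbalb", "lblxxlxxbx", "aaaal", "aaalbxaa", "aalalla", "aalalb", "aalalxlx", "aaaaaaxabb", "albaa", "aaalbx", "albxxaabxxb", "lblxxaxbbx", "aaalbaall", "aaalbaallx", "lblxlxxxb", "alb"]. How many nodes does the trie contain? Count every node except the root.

74

Trace insertions, counting only characters that open a new branch:
  "aaalxla" → 7 new (a, a, a, l, x, l, a)
  "aaalaxlb" → prefix "aaal" already present; 4 new (a, x, l, b)
  "aabbalb" → prefix "aa" already present; 5 new (b, b, a, l, b)
  "lblxxlxxbx" → 10 new (l, b, l, x, x, l, x, x, b, x)
  "aaaal" → prefix "aaa" already present; 2 new (a, l)
  "aaalbxaa" → prefix "aaal" already present; 4 new (b, x, a, a)
  "aalalla" → prefix "aa" already present; 5 new (l, a, l, l, a)
  "aalalb" → prefix "aalal" already present; 1 new (b)
  "aalalxlx" → prefix "aalal" already present; 3 new (x, l, x)
  "aaaaaaxabb" → prefix "aaaa" already present; 6 new (a, a, x, a, b, b)
  "albaa" → prefix "a" already present; 4 new (l, b, a, a)
  "aaalbx" → prefix "aaalbx" already present; 0 new (none)
  "albxxaabxxb" → prefix "alb" already present; 8 new (x, x, a, a, b, x, x, b)
  "lblxxaxbbx" → prefix "lblxx" already present; 5 new (a, x, b, b, x)
  "aaalbaall" → prefix "aaalb" already present; 4 new (a, a, l, l)
  "aaalbaallx" → prefix "aaalbaall" already present; 1 new (x)
  "lblxlxxxb" → prefix "lblx" already present; 5 new (l, x, x, x, b)
  "alb" → prefix "alb" already present; 0 new (none)
Total nodes = 7 + 4 + 5 + 10 + 2 + 4 + 5 + 1 + 3 + 6 + 4 + 0 + 8 + 5 + 4 + 1 + 5 + 0 = 74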